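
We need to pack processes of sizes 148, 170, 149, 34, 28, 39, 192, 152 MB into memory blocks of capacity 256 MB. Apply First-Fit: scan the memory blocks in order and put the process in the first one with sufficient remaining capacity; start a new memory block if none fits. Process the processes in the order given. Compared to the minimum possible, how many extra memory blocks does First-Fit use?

0

First-Fit: [148,34,28,39] [170] [149] [192] [152] → 5 memory blocks.
5 processes exceed 128 MB (half the capacity), and no two of those can share a memory block, so at least 5 memory blocks are needed.
So 5 is already optimal.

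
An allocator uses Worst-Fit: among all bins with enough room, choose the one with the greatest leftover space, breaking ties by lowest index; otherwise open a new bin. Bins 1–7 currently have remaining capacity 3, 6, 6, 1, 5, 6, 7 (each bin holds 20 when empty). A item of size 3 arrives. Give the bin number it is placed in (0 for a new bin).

7

Bins with room: bin 1 (3), bin 2 (6), bin 3 (6), bin 5 (5), bin 6 (6), bin 7 (7).
Most room is bin 7 with 7 free.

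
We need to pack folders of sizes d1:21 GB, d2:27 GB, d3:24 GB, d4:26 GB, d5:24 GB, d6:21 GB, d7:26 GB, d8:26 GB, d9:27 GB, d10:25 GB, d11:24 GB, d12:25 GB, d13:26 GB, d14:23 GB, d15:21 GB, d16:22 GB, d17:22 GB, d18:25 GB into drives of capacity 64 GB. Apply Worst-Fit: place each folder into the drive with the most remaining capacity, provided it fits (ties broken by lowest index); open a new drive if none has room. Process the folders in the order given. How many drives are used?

9

d1 (21 GB) → drive 1 (remaining 43 GB)
d2 (27 GB) → drive 1 (remaining 16 GB)
d3 (24 GB) → drive 2 (remaining 40 GB)
d4 (26 GB) → drive 2 (remaining 14 GB)
d5 (24 GB) → drive 3 (remaining 40 GB)
d6 (21 GB) → drive 3 (remaining 19 GB)
d7 (26 GB) → drive 4 (remaining 38 GB)
d8 (26 GB) → drive 4 (remaining 12 GB)
d9 (27 GB) → drive 5 (remaining 37 GB)
d10 (25 GB) → drive 5 (remaining 12 GB)
d11 (24 GB) → drive 6 (remaining 40 GB)
d12 (25 GB) → drive 6 (remaining 15 GB)
d13 (26 GB) → drive 7 (remaining 38 GB)
d14 (23 GB) → drive 7 (remaining 15 GB)
d15 (21 GB) → drive 8 (remaining 43 GB)
d16 (22 GB) → drive 8 (remaining 21 GB)
d17 (22 GB) → drive 9 (remaining 42 GB)
d18 (25 GB) → drive 9 (remaining 17 GB)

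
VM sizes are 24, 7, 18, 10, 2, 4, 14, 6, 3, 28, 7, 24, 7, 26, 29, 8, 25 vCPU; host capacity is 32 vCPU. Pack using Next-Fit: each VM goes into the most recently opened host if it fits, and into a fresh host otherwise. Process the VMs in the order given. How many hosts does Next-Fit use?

host 1: place 24 vCPU, 8 vCPU left
host 1: place 7 vCPU, 1 vCPU left
host 2: place 18 vCPU, 14 vCPU left
host 2: place 10 vCPU, 4 vCPU left
host 2: place 2 vCPU, 2 vCPU left
host 3: place 4 vCPU, 28 vCPU left
host 3: place 14 vCPU, 14 vCPU left
host 3: place 6 vCPU, 8 vCPU left
host 3: place 3 vCPU, 5 vCPU left
host 4: place 28 vCPU, 4 vCPU left
host 5: place 7 vCPU, 25 vCPU left
host 5: place 24 vCPU, 1 vCPU left
host 6: place 7 vCPU, 25 vCPU left
host 7: place 26 vCPU, 6 vCPU left
host 8: place 29 vCPU, 3 vCPU left
host 9: place 8 vCPU, 24 vCPU left
host 10: place 25 vCPU, 7 vCPU left

10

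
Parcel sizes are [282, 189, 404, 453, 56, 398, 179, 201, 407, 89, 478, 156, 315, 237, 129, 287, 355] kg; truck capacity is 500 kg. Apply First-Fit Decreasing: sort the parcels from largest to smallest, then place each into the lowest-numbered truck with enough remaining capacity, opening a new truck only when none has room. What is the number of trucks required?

10

Sorted descending: 478, 453, 407, 404, 398, 355, 315, 287, 282, 237, 201, 189, 179, 156, 129, 89, 56.
478 kg → truck 1 (remaining 22 kg)
453 kg → truck 2 (remaining 47 kg)
407 kg → truck 3 (remaining 93 kg)
404 kg → truck 4 (remaining 96 kg)
398 kg → truck 5 (remaining 102 kg)
355 kg → truck 6 (remaining 145 kg)
315 kg → truck 7 (remaining 185 kg)
287 kg → truck 8 (remaining 213 kg)
282 kg → truck 9 (remaining 218 kg)
237 kg → truck 10 (remaining 263 kg)
201 kg → truck 8 (remaining 12 kg)
189 kg → truck 9 (remaining 29 kg)
179 kg → truck 7 (remaining 6 kg)
156 kg → truck 10 (remaining 107 kg)
129 kg → truck 6 (remaining 16 kg)
89 kg → truck 3 (remaining 4 kg)
56 kg → truck 4 (remaining 40 kg)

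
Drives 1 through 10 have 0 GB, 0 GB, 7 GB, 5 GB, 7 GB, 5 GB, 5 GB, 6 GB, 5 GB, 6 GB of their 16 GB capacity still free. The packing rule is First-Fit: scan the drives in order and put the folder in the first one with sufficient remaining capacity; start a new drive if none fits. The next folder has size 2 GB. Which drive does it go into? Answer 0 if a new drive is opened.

Drives with room: drive 3 (7 GB), drive 4 (5 GB), drive 5 (7 GB), drive 6 (5 GB), drive 7 (5 GB), drive 8 (6 GB), drive 9 (5 GB), drive 10 (6 GB).
The first with room is drive 3.

3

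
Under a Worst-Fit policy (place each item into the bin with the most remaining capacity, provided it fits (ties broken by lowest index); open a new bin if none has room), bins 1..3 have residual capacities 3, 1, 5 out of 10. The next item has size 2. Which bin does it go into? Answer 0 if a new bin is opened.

Bins with room: bin 1 (3), bin 3 (5).
Most room is bin 3 with 5 free.

3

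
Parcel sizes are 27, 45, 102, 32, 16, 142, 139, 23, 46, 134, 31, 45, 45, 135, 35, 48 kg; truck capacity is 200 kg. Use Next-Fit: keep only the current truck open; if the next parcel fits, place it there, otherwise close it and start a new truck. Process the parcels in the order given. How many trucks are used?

7 trucks

27 kg → truck 1 (remaining 173 kg)
45 kg → truck 1 (remaining 128 kg)
102 kg → truck 1 (remaining 26 kg)
32 kg → truck 2 (remaining 168 kg)
16 kg → truck 2 (remaining 152 kg)
142 kg → truck 2 (remaining 10 kg)
139 kg → truck 3 (remaining 61 kg)
23 kg → truck 3 (remaining 38 kg)
46 kg → truck 4 (remaining 154 kg)
134 kg → truck 4 (remaining 20 kg)
31 kg → truck 5 (remaining 169 kg)
45 kg → truck 5 (remaining 124 kg)
45 kg → truck 5 (remaining 79 kg)
135 kg → truck 6 (remaining 65 kg)
35 kg → truck 6 (remaining 30 kg)
48 kg → truck 7 (remaining 152 kg)
Final trucks: [27,45,102] [32,16,142] [139,23] [46,134] [31,45,45] [135,35] [48].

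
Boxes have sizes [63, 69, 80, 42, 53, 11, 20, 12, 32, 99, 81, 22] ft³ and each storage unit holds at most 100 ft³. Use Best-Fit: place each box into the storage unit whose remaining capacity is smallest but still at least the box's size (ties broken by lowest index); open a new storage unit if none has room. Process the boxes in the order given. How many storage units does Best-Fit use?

Put 63 ft³ in storage unit 1; 37 ft³ remain.
Put 69 ft³ in storage unit 2; 31 ft³ remain.
Put 80 ft³ in storage unit 3; 20 ft³ remain.
Put 42 ft³ in storage unit 4; 58 ft³ remain.
Put 53 ft³ in storage unit 4; 5 ft³ remain.
Put 11 ft³ in storage unit 3; 9 ft³ remain.
Put 20 ft³ in storage unit 2; 11 ft³ remain.
Put 12 ft³ in storage unit 1; 25 ft³ remain.
Put 32 ft³ in storage unit 5; 68 ft³ remain.
Put 99 ft³ in storage unit 6; 1 ft³ remain.
Put 81 ft³ in storage unit 7; 19 ft³ remain.
Put 22 ft³ in storage unit 1; 3 ft³ remain.
Final storage units: [63,12,22] [69,20] [80,11] [42,53] [32] [99] [81].

7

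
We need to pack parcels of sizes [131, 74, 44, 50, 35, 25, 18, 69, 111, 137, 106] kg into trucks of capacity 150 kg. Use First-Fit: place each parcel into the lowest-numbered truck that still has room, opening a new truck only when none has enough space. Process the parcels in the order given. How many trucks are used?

131 kg → truck 1 (remaining 19 kg)
74 kg → truck 2 (remaining 76 kg)
44 kg → truck 2 (remaining 32 kg)
50 kg → truck 3 (remaining 100 kg)
35 kg → truck 3 (remaining 65 kg)
25 kg → truck 2 (remaining 7 kg)
18 kg → truck 1 (remaining 1 kg)
69 kg → truck 4 (remaining 81 kg)
111 kg → truck 5 (remaining 39 kg)
137 kg → truck 6 (remaining 13 kg)
106 kg → truck 7 (remaining 44 kg)

7 trucks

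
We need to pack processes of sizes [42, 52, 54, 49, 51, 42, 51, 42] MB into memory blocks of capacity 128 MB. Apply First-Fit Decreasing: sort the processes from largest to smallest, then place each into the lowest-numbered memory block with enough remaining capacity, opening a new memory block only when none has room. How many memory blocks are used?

4 memory blocks

Sorted descending: 54, 52, 51, 51, 49, 42, 42, 42.
Put 54 MB in memory block 1; 74 MB remain.
Put 52 MB in memory block 1; 22 MB remain.
Put 51 MB in memory block 2; 77 MB remain.
Put 51 MB in memory block 2; 26 MB remain.
Put 49 MB in memory block 3; 79 MB remain.
Put 42 MB in memory block 3; 37 MB remain.
Put 42 MB in memory block 4; 86 MB remain.
Put 42 MB in memory block 4; 44 MB remain.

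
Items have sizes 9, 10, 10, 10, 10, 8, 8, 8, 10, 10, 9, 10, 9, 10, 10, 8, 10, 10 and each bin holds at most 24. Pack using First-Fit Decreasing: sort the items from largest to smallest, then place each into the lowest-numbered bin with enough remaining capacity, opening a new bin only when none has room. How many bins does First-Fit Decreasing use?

Sorted descending: 10, 10, 10, 10, 10, 10, 10, 10, 10, 10, 10, 9, 9, 9, 8, 8, 8, 8.
Put 10 in bin 1; 14 remain.
Put 10 in bin 1; 4 remain.
Put 10 in bin 2; 14 remain.
Put 10 in bin 2; 4 remain.
Put 10 in bin 3; 14 remain.
Put 10 in bin 3; 4 remain.
Put 10 in bin 4; 14 remain.
Put 10 in bin 4; 4 remain.
Put 10 in bin 5; 14 remain.
Put 10 in bin 5; 4 remain.
Put 10 in bin 6; 14 remain.
Put 9 in bin 6; 5 remain.
Put 9 in bin 7; 15 remain.
Put 9 in bin 7; 6 remain.
Put 8 in bin 8; 16 remain.
Put 8 in bin 8; 8 remain.
Put 8 in bin 8; 0 remain.
Put 8 in bin 9; 16 remain.
Final bins: [10,10] [10,10] [10,10] [10,10] [10,10] [10,9] [9,9] [8,8,8] [8].

9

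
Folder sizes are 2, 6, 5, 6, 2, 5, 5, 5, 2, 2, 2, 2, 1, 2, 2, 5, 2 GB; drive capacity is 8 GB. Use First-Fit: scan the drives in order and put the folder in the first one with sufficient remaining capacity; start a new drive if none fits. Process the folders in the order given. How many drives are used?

Put 2 GB in drive 1; 6 GB remain.
Put 6 GB in drive 1; 0 GB remain.
Put 5 GB in drive 2; 3 GB remain.
Put 6 GB in drive 3; 2 GB remain.
Put 2 GB in drive 2; 1 GB remain.
Put 5 GB in drive 4; 3 GB remain.
Put 5 GB in drive 5; 3 GB remain.
Put 5 GB in drive 6; 3 GB remain.
Put 2 GB in drive 3; 0 GB remain.
Put 2 GB in drive 4; 1 GB remain.
Put 2 GB in drive 5; 1 GB remain.
Put 2 GB in drive 6; 1 GB remain.
Put 1 GB in drive 2; 0 GB remain.
Put 2 GB in drive 7; 6 GB remain.
Put 2 GB in drive 7; 4 GB remain.
Put 5 GB in drive 8; 3 GB remain.
Put 2 GB in drive 7; 2 GB remain.
Final drives: [2,6] [5,2,1] [6,2] [5,2] [5,2] [5,2] [2,2,2] [5].

8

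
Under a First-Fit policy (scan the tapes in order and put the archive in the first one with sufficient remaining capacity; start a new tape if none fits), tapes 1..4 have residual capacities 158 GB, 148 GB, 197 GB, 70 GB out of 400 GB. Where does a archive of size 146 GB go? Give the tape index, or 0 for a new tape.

1

Tapes with room: tape 1 (158 GB), tape 2 (148 GB), tape 3 (197 GB).
The first with room is tape 1.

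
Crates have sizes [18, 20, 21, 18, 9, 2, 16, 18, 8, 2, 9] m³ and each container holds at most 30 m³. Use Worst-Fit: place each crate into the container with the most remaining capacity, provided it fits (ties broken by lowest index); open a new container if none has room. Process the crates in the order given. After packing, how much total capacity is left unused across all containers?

39

Put 18 m³ in container 1; 12 m³ remain.
Put 20 m³ in container 2; 10 m³ remain.
Put 21 m³ in container 3; 9 m³ remain.
Put 18 m³ in container 4; 12 m³ remain.
Put 9 m³ in container 1; 3 m³ remain.
Put 2 m³ in container 4; 10 m³ remain.
Put 16 m³ in container 5; 14 m³ remain.
Put 18 m³ in container 6; 12 m³ remain.
Put 8 m³ in container 5; 6 m³ remain.
Put 2 m³ in container 6; 10 m³ remain.
Put 9 m³ in container 2; 1 m³ remain.
6 containers × 30 m³ = 180 m³; used 141 m³; unused 39 m³.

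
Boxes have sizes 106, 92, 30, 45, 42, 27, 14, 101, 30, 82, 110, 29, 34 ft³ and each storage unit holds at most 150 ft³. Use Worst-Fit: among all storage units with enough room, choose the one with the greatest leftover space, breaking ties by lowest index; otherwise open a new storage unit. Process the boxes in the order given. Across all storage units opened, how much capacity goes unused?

106 ft³ → storage unit 1 (remaining 44 ft³)
92 ft³ → storage unit 2 (remaining 58 ft³)
30 ft³ → storage unit 2 (remaining 28 ft³)
45 ft³ → storage unit 3 (remaining 105 ft³)
42 ft³ → storage unit 3 (remaining 63 ft³)
27 ft³ → storage unit 3 (remaining 36 ft³)
14 ft³ → storage unit 1 (remaining 30 ft³)
101 ft³ → storage unit 4 (remaining 49 ft³)
30 ft³ → storage unit 4 (remaining 19 ft³)
82 ft³ → storage unit 5 (remaining 68 ft³)
110 ft³ → storage unit 6 (remaining 40 ft³)
29 ft³ → storage unit 5 (remaining 39 ft³)
34 ft³ → storage unit 6 (remaining 6 ft³)
6 storage units × 150 ft³ = 900 ft³; used 742 ft³; unused 158 ft³.

158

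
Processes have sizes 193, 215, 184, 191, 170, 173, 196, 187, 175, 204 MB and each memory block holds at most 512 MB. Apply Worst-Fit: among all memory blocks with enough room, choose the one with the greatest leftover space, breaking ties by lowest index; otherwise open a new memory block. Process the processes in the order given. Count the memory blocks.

5 memory blocks

193 MB → memory block 1 (remaining 319 MB)
215 MB → memory block 1 (remaining 104 MB)
184 MB → memory block 2 (remaining 328 MB)
191 MB → memory block 2 (remaining 137 MB)
170 MB → memory block 3 (remaining 342 MB)
173 MB → memory block 3 (remaining 169 MB)
196 MB → memory block 4 (remaining 316 MB)
187 MB → memory block 4 (remaining 129 MB)
175 MB → memory block 5 (remaining 337 MB)
204 MB → memory block 5 (remaining 133 MB)
Final memory blocks: [193,215] [184,191] [170,173] [196,187] [175,204].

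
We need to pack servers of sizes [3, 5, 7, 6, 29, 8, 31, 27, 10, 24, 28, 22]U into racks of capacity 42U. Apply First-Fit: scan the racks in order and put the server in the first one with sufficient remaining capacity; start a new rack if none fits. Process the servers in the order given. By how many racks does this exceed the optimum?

First-Fit: [3,5,7,6,8,10] [29] [31] [27] [24] [28] [22] → 7 racks.
6 servers exceed 21U (half the capacity), and no two of those can share a rack, so at least 6 racks are needed.
An optimal packing achieves that bound: [31,10] [29,8,5] [28,7,6] [27,3] [24] [22] → 6 racks.
Excess: 7 − 6 = 1.

1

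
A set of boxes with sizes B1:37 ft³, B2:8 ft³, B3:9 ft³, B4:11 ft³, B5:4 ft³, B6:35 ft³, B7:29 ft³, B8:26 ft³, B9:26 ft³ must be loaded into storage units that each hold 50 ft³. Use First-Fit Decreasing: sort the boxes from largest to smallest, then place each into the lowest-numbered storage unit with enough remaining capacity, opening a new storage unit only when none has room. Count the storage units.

Sorted descending: 37, 35, 29, 26, 26, 11, 9, 8, 4.
storage unit 1: place 37 ft³, 13 ft³ left
storage unit 2: place 35 ft³, 15 ft³ left
storage unit 3: place 29 ft³, 21 ft³ left
storage unit 4: place 26 ft³, 24 ft³ left
storage unit 5: place 26 ft³, 24 ft³ left
storage unit 1: place 11 ft³, 2 ft³ left
storage unit 2: place 9 ft³, 6 ft³ left
storage unit 3: place 8 ft³, 13 ft³ left
storage unit 2: place 4 ft³, 2 ft³ left

5 storage units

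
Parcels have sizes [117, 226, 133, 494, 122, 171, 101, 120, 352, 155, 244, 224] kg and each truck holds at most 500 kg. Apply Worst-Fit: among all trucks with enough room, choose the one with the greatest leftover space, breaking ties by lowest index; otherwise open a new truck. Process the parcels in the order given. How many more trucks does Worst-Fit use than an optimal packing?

1

Worst-Fit: [117,226,133] [494] [122,171,101] [120,352] [155,244] [224] → 6 trucks.
Total size 2459 kg; any packing needs at least ⌈2459/500⌉ = 5 trucks.
An optimal packing achieves that bound: [494] [352,133] [244,122,120] [226,171,101] [224,155,117] → 5 trucks.
Excess: 6 − 5 = 1.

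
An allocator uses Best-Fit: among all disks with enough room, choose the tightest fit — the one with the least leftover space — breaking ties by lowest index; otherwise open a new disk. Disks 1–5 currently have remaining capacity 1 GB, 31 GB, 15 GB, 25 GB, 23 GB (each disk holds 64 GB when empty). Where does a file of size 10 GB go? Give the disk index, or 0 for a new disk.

Disks with room: disk 2 (31 GB), disk 3 (15 GB), disk 4 (25 GB), disk 5 (23 GB).
Tightest fit is disk 3 with 15 GB free.

3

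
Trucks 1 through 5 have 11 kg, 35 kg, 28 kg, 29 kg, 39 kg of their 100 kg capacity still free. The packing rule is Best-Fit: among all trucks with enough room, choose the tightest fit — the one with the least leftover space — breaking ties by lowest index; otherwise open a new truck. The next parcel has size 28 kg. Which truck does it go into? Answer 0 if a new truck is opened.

Trucks with room: truck 2 (35 kg), truck 3 (28 kg), truck 4 (29 kg), truck 5 (39 kg).
Tightest fit is truck 3 with 28 kg free.

3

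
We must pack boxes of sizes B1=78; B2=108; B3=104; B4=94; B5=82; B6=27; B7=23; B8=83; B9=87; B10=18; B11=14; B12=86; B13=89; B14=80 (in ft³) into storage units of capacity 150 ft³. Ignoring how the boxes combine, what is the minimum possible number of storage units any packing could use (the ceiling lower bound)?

7 storage units

Total size = 78 + 108 + 104 + 94 + 82 + 27 + 23 + 83 + 87 + 18 + 14 + 86 + 89 + 80 = 973 ft³.
⌈973 / 150⌉ = 7.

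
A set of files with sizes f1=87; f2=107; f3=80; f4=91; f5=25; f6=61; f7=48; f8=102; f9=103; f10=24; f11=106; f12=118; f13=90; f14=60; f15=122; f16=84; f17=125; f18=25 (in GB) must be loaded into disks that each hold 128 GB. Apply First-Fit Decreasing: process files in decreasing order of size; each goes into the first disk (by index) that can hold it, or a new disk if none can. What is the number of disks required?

13 disks

Sorted descending: 125, 122, 118, 107, 106, 103, 102, 91, 90, 87, 84, 80, 61, 60, 48, 25, 25, 24.
125 GB → disk 1 (remaining 3 GB)
122 GB → disk 2 (remaining 6 GB)
118 GB → disk 3 (remaining 10 GB)
107 GB → disk 4 (remaining 21 GB)
106 GB → disk 5 (remaining 22 GB)
103 GB → disk 6 (remaining 25 GB)
102 GB → disk 7 (remaining 26 GB)
91 GB → disk 8 (remaining 37 GB)
90 GB → disk 9 (remaining 38 GB)
87 GB → disk 10 (remaining 41 GB)
84 GB → disk 11 (remaining 44 GB)
80 GB → disk 12 (remaining 48 GB)
61 GB → disk 13 (remaining 67 GB)
60 GB → disk 13 (remaining 7 GB)
48 GB → disk 12 (remaining 0 GB)
25 GB → disk 6 (remaining 0 GB)
25 GB → disk 7 (remaining 1 GB)
24 GB → disk 8 (remaining 13 GB)
Final disks: [125] [122] [118] [107] [106] [103,25] [102,25] [91,24] [90] [87] [84] [80,48] [61,60].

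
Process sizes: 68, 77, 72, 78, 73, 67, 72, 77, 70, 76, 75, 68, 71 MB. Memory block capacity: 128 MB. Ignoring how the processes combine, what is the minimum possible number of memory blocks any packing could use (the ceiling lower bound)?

8

Total size = 68 + 77 + 72 + 78 + 73 + 67 + 72 + 77 + 70 + 76 + 75 + 68 + 71 = 944 MB.
⌈944 / 128⌉ = 8.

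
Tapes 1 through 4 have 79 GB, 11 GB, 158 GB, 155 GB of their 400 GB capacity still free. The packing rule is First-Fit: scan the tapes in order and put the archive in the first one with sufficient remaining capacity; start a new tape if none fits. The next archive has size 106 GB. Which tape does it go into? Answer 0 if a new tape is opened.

3

Tapes with room: tape 3 (158 GB), tape 4 (155 GB).
The first with room is tape 3.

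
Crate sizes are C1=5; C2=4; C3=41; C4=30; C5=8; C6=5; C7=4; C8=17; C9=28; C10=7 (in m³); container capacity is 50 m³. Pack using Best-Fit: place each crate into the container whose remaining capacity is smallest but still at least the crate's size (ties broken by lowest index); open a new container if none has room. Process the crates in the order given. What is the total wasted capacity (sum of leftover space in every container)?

51

Put C1 (5 m³) in container 1; 45 m³ remain.
Put C2 (4 m³) in container 1; 41 m³ remain.
Put C3 (41 m³) in container 1; 0 m³ remain.
Put C4 (30 m³) in container 2; 20 m³ remain.
Put C5 (8 m³) in container 2; 12 m³ remain.
Put C6 (5 m³) in container 2; 7 m³ remain.
Put C7 (4 m³) in container 2; 3 m³ remain.
Put C8 (17 m³) in container 3; 33 m³ remain.
Put C9 (28 m³) in container 3; 5 m³ remain.
Put C10 (7 m³) in container 4; 43 m³ remain.
4 containers × 50 m³ = 200 m³; used 149 m³; unused 51 m³.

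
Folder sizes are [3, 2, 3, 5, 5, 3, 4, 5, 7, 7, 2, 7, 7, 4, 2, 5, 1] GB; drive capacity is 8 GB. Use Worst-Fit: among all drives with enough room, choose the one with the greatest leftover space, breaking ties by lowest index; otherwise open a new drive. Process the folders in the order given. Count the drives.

3 GB → drive 1 (remaining 5 GB)
2 GB → drive 1 (remaining 3 GB)
3 GB → drive 1 (remaining 0 GB)
5 GB → drive 2 (remaining 3 GB)
5 GB → drive 3 (remaining 3 GB)
3 GB → drive 2 (remaining 0 GB)
4 GB → drive 4 (remaining 4 GB)
5 GB → drive 5 (remaining 3 GB)
7 GB → drive 6 (remaining 1 GB)
7 GB → drive 7 (remaining 1 GB)
2 GB → drive 4 (remaining 2 GB)
7 GB → drive 8 (remaining 1 GB)
7 GB → drive 9 (remaining 1 GB)
4 GB → drive 10 (remaining 4 GB)
2 GB → drive 10 (remaining 2 GB)
5 GB → drive 11 (remaining 3 GB)
1 GB → drive 3 (remaining 2 GB)
Final drives: [3,2,3] [5,3] [5,1] [4,2] [5] [7] [7] [7] [7] [4,2] [5].

11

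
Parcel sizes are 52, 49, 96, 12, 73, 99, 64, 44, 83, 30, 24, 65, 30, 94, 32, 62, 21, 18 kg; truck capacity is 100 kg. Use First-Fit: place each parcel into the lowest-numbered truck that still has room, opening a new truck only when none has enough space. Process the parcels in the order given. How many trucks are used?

11

Put 52 kg in truck 1; 48 kg remain.
Put 49 kg in truck 2; 51 kg remain.
Put 96 kg in truck 3; 4 kg remain.
Put 12 kg in truck 1; 36 kg remain.
Put 73 kg in truck 4; 27 kg remain.
Put 99 kg in truck 5; 1 kg remain.
Put 64 kg in truck 6; 36 kg remain.
Put 44 kg in truck 2; 7 kg remain.
Put 83 kg in truck 7; 17 kg remain.
Put 30 kg in truck 1; 6 kg remain.
Put 24 kg in truck 4; 3 kg remain.
Put 65 kg in truck 8; 35 kg remain.
Put 30 kg in truck 6; 6 kg remain.
Put 94 kg in truck 9; 6 kg remain.
Put 32 kg in truck 8; 3 kg remain.
Put 62 kg in truck 10; 38 kg remain.
Put 21 kg in truck 10; 17 kg remain.
Put 18 kg in truck 11; 82 kg remain.
Final trucks: [52,12,30] [49,44] [96] [73,24] [99] [64,30] [83] [65,32] [94] [62,21] [18].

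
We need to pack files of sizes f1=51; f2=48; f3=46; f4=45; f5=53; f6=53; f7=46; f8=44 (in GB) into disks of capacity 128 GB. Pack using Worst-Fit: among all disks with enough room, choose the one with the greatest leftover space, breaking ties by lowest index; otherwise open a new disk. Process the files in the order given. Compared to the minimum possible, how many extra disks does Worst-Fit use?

Worst-Fit: [51,48] [46,45] [53,53] [46,44] → 4 disks.
Total size 386 GB; any packing needs at least ⌈386/128⌉ = 4 disks.
So 4 is already optimal.

0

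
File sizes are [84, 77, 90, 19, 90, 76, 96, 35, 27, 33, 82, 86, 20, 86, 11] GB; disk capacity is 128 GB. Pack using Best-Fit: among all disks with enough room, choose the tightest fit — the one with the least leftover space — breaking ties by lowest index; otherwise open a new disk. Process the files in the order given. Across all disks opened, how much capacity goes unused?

84 GB → disk 1 (remaining 44 GB)
77 GB → disk 2 (remaining 51 GB)
90 GB → disk 3 (remaining 38 GB)
19 GB → disk 3 (remaining 19 GB)
90 GB → disk 4 (remaining 38 GB)
76 GB → disk 5 (remaining 52 GB)
96 GB → disk 6 (remaining 32 GB)
35 GB → disk 4 (remaining 3 GB)
27 GB → disk 6 (remaining 5 GB)
33 GB → disk 1 (remaining 11 GB)
82 GB → disk 7 (remaining 46 GB)
86 GB → disk 8 (remaining 42 GB)
20 GB → disk 8 (remaining 22 GB)
86 GB → disk 9 (remaining 42 GB)
11 GB → disk 1 (remaining 0 GB)
9 disks × 128 GB = 1152 GB; used 912 GB; unused 240 GB.

240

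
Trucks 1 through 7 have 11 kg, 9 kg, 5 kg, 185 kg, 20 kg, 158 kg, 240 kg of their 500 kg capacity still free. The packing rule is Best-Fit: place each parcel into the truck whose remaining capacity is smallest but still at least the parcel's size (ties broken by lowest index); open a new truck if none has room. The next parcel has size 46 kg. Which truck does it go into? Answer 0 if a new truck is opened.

Trucks with room: truck 4 (185 kg), truck 6 (158 kg), truck 7 (240 kg).
Tightest fit is truck 6 with 158 kg free.

6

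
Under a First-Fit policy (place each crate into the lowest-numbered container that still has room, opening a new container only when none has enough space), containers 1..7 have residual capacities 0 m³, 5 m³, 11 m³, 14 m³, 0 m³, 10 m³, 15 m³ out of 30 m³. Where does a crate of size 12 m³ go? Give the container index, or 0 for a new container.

Containers with room: container 4 (14 m³), container 7 (15 m³).
The first with room is container 4.

4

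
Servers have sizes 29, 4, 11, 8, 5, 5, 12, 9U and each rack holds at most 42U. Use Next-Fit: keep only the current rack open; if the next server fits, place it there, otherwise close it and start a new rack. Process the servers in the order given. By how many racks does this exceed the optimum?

Next-Fit: [29,4] [11,8,5,5,12] [9] → 3 racks.
Total size 83U; any packing needs at least ⌈83/42⌉ = 2 racks.
An optimal packing achieves that bound: [29,12] [11,9,8,5,5,4] → 2 racks.
Excess: 3 − 2 = 1.

1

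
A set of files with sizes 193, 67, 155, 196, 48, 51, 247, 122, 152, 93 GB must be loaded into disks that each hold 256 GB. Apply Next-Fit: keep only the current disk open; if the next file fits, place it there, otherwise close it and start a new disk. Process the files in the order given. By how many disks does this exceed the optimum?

1

Next-Fit: [193] [67,155] [196,48] [51] [247] [122] [152,93] → 7 disks.
Total size 1324 GB; any packing needs at least ⌈1324/256⌉ = 6 disks.
An optimal packing achieves that bound: [247] [196,51] [193,48] [155,93] [152,67] [122] → 6 disks.
Excess: 7 − 6 = 1.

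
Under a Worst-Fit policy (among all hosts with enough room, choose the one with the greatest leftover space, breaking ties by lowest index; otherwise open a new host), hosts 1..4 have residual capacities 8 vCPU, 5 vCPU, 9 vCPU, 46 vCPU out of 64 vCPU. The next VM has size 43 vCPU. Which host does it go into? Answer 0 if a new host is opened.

4

Hosts with room: host 4 (46 vCPU).
Most room is host 4 with 46 vCPU free.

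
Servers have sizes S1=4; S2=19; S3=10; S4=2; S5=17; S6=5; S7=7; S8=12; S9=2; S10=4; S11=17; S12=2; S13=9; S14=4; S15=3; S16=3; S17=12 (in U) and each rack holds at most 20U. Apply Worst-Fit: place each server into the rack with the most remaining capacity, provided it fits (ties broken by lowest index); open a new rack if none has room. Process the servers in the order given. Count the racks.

8

S1 (4U) → rack 1 (remaining 16U)
S2 (19U) → rack 2 (remaining 1U)
S3 (10U) → rack 1 (remaining 6U)
S4 (2U) → rack 1 (remaining 4U)
S5 (17U) → rack 3 (remaining 3U)
S6 (5U) → rack 4 (remaining 15U)
S7 (7U) → rack 4 (remaining 8U)
S8 (12U) → rack 5 (remaining 8U)
S9 (2U) → rack 4 (remaining 6U)
S10 (4U) → rack 5 (remaining 4U)
S11 (17U) → rack 6 (remaining 3U)
S12 (2U) → rack 4 (remaining 4U)
S13 (9U) → rack 7 (remaining 11U)
S14 (4U) → rack 7 (remaining 7U)
S15 (3U) → rack 7 (remaining 4U)
S16 (3U) → rack 1 (remaining 1U)
S17 (12U) → rack 8 (remaining 8U)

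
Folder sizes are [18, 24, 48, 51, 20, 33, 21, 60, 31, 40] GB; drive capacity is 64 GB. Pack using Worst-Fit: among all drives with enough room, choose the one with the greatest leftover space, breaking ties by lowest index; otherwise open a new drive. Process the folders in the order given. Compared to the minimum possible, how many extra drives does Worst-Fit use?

Worst-Fit: [18,24,20] [48] [51] [33,21] [60] [31] [40] → 7 drives.
Total size 346 GB; any packing needs at least ⌈346/64⌉ = 6 drives.
An optimal packing achieves that bound: [60] [51] [48] [40,24] [33,31] [21,20,18] → 6 drives.
Excess: 7 − 6 = 1.

1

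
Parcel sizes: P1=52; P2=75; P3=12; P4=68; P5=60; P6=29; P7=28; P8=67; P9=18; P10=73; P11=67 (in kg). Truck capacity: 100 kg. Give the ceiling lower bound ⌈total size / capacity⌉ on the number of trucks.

6

Total size = 52 + 75 + 12 + 68 + 60 + 29 + 28 + 67 + 18 + 73 + 67 = 549 kg.
⌈549 / 100⌉ = 6.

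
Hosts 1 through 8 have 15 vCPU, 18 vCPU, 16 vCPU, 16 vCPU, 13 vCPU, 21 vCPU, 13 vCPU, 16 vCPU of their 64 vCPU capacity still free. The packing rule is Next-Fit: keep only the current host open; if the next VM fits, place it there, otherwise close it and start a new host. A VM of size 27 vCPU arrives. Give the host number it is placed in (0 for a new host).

0

Next-Fit only looks at host 8, which has 16 vCPU free.
27 vCPU does not fit, so a new host is opened.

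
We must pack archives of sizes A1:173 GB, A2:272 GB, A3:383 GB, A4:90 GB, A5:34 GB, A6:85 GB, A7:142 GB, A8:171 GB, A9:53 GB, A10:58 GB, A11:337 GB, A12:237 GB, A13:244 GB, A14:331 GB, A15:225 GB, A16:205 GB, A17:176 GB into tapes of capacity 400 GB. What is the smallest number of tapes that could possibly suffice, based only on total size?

Total size = 173 + 272 + 383 + 90 + 34 + 85 + 142 + 171 + 53 + 58 + 337 + 237 + 244 + 331 + 225 + 205 + 176 = 3216 GB.
⌈3216 / 400⌉ = 9.

9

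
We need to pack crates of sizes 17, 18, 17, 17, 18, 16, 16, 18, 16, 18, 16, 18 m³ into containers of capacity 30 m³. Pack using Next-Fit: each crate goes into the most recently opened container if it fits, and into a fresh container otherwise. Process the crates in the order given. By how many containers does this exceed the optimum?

Next-Fit: [17] [18] [17] [17] [18] [16] [16] [18] [16] [18] [16] [18] → 12 containers.
12 crates exceed 15 m³ (half the capacity), and no two of those can share a container, so at least 12 containers are needed.
So 12 is already optimal.

0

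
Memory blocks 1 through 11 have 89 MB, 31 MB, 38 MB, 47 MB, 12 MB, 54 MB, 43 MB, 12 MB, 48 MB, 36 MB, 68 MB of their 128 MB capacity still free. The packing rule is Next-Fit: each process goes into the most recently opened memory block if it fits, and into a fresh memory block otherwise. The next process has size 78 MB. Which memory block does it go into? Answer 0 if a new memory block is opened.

Next-Fit only looks at memory block 11, which has 68 MB free.
78 MB does not fit, so a new memory block is opened.

0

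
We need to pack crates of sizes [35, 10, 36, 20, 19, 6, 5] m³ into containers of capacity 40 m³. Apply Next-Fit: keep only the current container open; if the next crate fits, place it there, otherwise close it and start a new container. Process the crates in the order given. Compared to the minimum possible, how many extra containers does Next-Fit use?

Next-Fit: [35] [10] [36] [20,19] [6,5] → 5 containers.
Total size 131 m³; any packing needs at least ⌈131/40⌉ = 4 containers.
An optimal packing achieves that bound: [36] [35,5] [20,19] [10,6] → 4 containers.
Excess: 5 − 4 = 1.

1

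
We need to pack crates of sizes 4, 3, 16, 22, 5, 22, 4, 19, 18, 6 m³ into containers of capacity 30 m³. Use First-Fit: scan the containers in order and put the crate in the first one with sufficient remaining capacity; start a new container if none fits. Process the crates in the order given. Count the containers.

Put 4 m³ in container 1; 26 m³ remain.
Put 3 m³ in container 1; 23 m³ remain.
Put 16 m³ in container 1; 7 m³ remain.
Put 22 m³ in container 2; 8 m³ remain.
Put 5 m³ in container 1; 2 m³ remain.
Put 22 m³ in container 3; 8 m³ remain.
Put 4 m³ in container 2; 4 m³ remain.
Put 19 m³ in container 4; 11 m³ remain.
Put 18 m³ in container 5; 12 m³ remain.
Put 6 m³ in container 3; 2 m³ remain.
Final containers: [4,3,16,5] [22,4] [22,6] [19] [18].

5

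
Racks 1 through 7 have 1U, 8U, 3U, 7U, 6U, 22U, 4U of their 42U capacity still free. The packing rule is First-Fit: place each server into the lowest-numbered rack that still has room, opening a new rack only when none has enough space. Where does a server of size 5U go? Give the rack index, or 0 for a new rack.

Racks with room: rack 2 (8U), rack 4 (7U), rack 5 (6U), rack 6 (22U).
The first with room is rack 2.

2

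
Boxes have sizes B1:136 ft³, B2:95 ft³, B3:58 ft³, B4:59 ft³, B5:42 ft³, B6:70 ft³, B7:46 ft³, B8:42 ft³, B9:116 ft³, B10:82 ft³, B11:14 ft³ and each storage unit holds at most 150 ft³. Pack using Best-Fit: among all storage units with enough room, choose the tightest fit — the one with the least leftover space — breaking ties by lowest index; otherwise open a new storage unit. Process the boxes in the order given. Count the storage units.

Put B1 (136 ft³) in storage unit 1; 14 ft³ remain.
Put B2 (95 ft³) in storage unit 2; 55 ft³ remain.
Put B3 (58 ft³) in storage unit 3; 92 ft³ remain.
Put B4 (59 ft³) in storage unit 3; 33 ft³ remain.
Put B5 (42 ft³) in storage unit 2; 13 ft³ remain.
Put B6 (70 ft³) in storage unit 4; 80 ft³ remain.
Put B7 (46 ft³) in storage unit 4; 34 ft³ remain.
Put B8 (42 ft³) in storage unit 5; 108 ft³ remain.
Put B9 (116 ft³) in storage unit 6; 34 ft³ remain.
Put B10 (82 ft³) in storage unit 5; 26 ft³ remain.
Put B11 (14 ft³) in storage unit 1; 0 ft³ remain.

6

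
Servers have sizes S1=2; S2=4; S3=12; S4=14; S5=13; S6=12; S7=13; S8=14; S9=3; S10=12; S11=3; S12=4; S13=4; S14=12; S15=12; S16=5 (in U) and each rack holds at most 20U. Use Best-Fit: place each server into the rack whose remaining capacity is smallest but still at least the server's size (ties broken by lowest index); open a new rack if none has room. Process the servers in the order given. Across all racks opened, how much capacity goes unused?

rack 1: place S1 (2U), 18U left
rack 1: place S2 (4U), 14U left
rack 1: place S3 (12U), 2U left
rack 2: place S4 (14U), 6U left
rack 3: place S5 (13U), 7U left
rack 4: place S6 (12U), 8U left
rack 5: place S7 (13U), 7U left
rack 6: place S8 (14U), 6U left
rack 2: place S9 (3U), 3U left
rack 7: place S10 (12U), 8U left
rack 2: place S11 (3U), 0U left
rack 6: place S12 (4U), 2U left
rack 3: place S13 (4U), 3U left
rack 8: place S14 (12U), 8U left
rack 9: place S15 (12U), 8U left
rack 5: place S16 (5U), 2U left
9 racks × 20U = 180U; used 139U; unused 41U.

41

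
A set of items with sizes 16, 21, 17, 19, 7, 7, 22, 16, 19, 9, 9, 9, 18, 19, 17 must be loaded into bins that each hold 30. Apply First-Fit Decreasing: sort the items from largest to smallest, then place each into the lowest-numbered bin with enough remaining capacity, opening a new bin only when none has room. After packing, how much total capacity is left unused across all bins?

Sorted descending: 22, 21, 19, 19, 19, 18, 17, 17, 16, 16, 9, 9, 9, 7, 7.
22 → bin 1 (remaining 8)
21 → bin 2 (remaining 9)
19 → bin 3 (remaining 11)
19 → bin 4 (remaining 11)
19 → bin 5 (remaining 11)
18 → bin 6 (remaining 12)
17 → bin 7 (remaining 13)
17 → bin 8 (remaining 13)
16 → bin 9 (remaining 14)
16 → bin 10 (remaining 14)
9 → bin 2 (remaining 0)
9 → bin 3 (remaining 2)
9 → bin 4 (remaining 2)
7 → bin 1 (remaining 1)
7 → bin 5 (remaining 4)
10 bins × 30 = 300; used 225; unused 75.

75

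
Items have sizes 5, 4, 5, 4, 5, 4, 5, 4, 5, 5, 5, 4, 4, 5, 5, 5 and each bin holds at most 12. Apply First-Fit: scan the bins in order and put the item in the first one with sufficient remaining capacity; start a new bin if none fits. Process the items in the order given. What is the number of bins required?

Put 5 in bin 1; 7 remain.
Put 4 in bin 1; 3 remain.
Put 5 in bin 2; 7 remain.
Put 4 in bin 2; 3 remain.
Put 5 in bin 3; 7 remain.
Put 4 in bin 3; 3 remain.
Put 5 in bin 4; 7 remain.
Put 4 in bin 4; 3 remain.
Put 5 in bin 5; 7 remain.
Put 5 in bin 5; 2 remain.
Put 5 in bin 6; 7 remain.
Put 4 in bin 6; 3 remain.
Put 4 in bin 7; 8 remain.
Put 5 in bin 7; 3 remain.
Put 5 in bin 8; 7 remain.
Put 5 in bin 8; 2 remain.
Final bins: [5,4] [5,4] [5,4] [5,4] [5,5] [5,4] [4,5] [5,5].

8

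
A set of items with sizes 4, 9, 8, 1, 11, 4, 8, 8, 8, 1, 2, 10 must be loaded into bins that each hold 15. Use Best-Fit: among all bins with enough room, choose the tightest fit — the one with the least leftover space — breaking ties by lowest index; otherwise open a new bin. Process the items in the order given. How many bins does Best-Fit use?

4 → bin 1 (remaining 11)
9 → bin 1 (remaining 2)
8 → bin 2 (remaining 7)
1 → bin 1 (remaining 1)
11 → bin 3 (remaining 4)
4 → bin 3 (remaining 0)
8 → bin 4 (remaining 7)
8 → bin 5 (remaining 7)
8 → bin 6 (remaining 7)
1 → bin 1 (remaining 0)
2 → bin 2 (remaining 5)
10 → bin 7 (remaining 5)
Final bins: [4,9,1,1] [8,2] [11,4] [8] [8] [8] [10].

7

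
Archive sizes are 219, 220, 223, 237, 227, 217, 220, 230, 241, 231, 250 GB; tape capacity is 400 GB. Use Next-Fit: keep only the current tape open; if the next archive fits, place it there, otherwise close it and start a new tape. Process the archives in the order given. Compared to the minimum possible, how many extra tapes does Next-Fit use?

0

Next-Fit: [219] [220] [223] [237] [227] [217] [220] [230] [241] [231] [250] → 11 tapes.
11 archives exceed 200 GB (half the capacity), and no two of those can share a tape, so at least 11 tapes are needed.
So 11 is already optimal.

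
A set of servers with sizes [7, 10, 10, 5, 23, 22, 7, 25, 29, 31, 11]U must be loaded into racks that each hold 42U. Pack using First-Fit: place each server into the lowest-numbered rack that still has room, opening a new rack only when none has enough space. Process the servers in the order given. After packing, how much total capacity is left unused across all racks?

72

rack 1: place 7U, 35U left
rack 1: place 10U, 25U left
rack 1: place 10U, 15U left
rack 1: place 5U, 10U left
rack 2: place 23U, 19U left
rack 3: place 22U, 20U left
rack 1: place 7U, 3U left
rack 4: place 25U, 17U left
rack 5: place 29U, 13U left
rack 6: place 31U, 11U left
rack 2: place 11U, 8U left
6 racks × 42U = 252U; used 180U; unused 72U.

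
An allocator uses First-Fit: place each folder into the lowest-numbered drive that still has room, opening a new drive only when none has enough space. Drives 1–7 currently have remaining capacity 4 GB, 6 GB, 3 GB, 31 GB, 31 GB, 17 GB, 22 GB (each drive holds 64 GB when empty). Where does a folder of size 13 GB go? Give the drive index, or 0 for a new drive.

Drives with room: drive 4 (31 GB), drive 5 (31 GB), drive 6 (17 GB), drive 7 (22 GB).
The first with room is drive 4.

4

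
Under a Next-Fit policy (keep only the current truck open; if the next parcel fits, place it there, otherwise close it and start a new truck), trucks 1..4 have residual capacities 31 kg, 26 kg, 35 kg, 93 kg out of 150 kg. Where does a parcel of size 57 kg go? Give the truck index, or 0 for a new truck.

4

Next-Fit only looks at truck 4, which has 93 kg free.
57 kg fits there.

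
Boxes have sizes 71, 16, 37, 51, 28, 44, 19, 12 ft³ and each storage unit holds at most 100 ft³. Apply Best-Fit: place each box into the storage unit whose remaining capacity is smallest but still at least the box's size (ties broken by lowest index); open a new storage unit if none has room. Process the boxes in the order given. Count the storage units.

71 ft³ → storage unit 1 (remaining 29 ft³)
16 ft³ → storage unit 1 (remaining 13 ft³)
37 ft³ → storage unit 2 (remaining 63 ft³)
51 ft³ → storage unit 2 (remaining 12 ft³)
28 ft³ → storage unit 3 (remaining 72 ft³)
44 ft³ → storage unit 3 (remaining 28 ft³)
19 ft³ → storage unit 3 (remaining 9 ft³)
12 ft³ → storage unit 2 (remaining 0 ft³)

3 storage units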